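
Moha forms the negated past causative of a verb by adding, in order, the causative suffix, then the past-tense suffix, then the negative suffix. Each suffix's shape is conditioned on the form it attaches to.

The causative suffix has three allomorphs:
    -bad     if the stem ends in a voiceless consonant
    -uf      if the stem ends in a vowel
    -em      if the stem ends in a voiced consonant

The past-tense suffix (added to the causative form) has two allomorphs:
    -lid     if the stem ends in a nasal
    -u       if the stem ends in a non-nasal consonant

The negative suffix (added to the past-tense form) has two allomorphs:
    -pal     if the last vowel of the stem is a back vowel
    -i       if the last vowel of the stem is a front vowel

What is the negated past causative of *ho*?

Since the final sound of *ho* is /o/ (a vowel), it takes -uf, giving *houf*.
Since the final consonant of the causative form *houf* is /f/ (non-nasal), it takes -u, giving *houfu*.
The past-tense form *houfu* — last vowel /u/ (a back vowel) → -pal → *houfupal*.

houfupal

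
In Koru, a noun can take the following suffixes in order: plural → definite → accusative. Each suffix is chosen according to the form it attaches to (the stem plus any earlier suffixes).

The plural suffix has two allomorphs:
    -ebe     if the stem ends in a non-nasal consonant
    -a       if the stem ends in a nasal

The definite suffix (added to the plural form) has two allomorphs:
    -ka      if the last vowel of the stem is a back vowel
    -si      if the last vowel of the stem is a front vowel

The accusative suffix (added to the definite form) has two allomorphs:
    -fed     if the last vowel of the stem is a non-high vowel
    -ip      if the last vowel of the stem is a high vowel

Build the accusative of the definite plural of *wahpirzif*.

wahpirzifebesiip

*wahpirzif* — final consonant /f/ (non-nasal) → -ebe → *wahpirzifebe*.
The plural form *wahpirzifebe*: last vowel = /e/, a front vowel → -si → *wahpirzifebesi*.
The definite form *wahpirzifebesi* — last vowel /i/ (a high vowel) → -ip → *wahpirzifebesiip*.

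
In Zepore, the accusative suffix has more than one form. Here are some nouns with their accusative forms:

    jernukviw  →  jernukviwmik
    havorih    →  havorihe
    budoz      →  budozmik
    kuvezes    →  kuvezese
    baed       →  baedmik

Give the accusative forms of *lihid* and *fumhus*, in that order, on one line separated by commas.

lihidmik, fumhuse

The alternation tracks the final consonant of the stem — -e when the stem ends in a voiceless consonant (*havorih*, *kuvezes*); -mik when the stem ends in a voiced consonant (*jernukviw*, *budoz*, *baed*).
*lihid* — final consonant /d/ (voiced) → -mik → *lihidmik*.
*fumhus* — final consonant /s/ (voiceless) → -e → *fumhuse*.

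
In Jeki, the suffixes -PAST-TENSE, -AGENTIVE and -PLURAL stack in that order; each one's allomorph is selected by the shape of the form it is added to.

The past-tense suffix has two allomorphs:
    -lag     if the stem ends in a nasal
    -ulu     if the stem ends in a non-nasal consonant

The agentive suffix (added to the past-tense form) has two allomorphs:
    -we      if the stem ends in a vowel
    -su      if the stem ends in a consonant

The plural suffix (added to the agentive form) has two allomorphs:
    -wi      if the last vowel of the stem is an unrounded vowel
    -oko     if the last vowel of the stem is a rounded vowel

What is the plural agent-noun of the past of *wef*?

wefuluwewi

The final consonant of *wef* is /f/, which is non-nasal, so the past-tense suffix is -ulu, giving *wefulu*.
The final sound of the past-tense form *wefulu* is /u/, which is a vowel, so the agentive suffix is -we, giving *wefuluwe*.
The agentive form *wefuluwe*: last vowel = /e/, an unrounded vowel → -wi → *wefuluwewi*.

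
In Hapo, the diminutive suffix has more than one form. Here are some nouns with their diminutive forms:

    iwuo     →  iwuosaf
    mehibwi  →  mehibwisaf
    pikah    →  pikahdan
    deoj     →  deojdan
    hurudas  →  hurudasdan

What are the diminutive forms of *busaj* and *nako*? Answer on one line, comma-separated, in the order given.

busajdan, nakosaf

The alternation tracks the final sound of the stem — -dan when the stem ends in a consonant (*pikah*, *deoj*, *hurudas*); -saf when the stem ends in a vowel (*iwuo*, *mehibwi*).
Since the final sound of *busaj* is /j/ (a consonant), it takes -dan, giving *busajdan*.
*nako* — final sound /o/ (a vowel) → -saf → *nakosaf*.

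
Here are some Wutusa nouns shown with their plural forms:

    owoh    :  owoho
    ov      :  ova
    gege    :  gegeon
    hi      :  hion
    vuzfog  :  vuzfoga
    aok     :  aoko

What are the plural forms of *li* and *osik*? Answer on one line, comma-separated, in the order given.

Looking at the final sound of each stem: -o when the stem ends in a voiceless consonant (*owoh*, *aok*); -a when the stem ends in a voiced consonant (*ov*, *vuzfog*); -on when the stem ends in a vowel (*gege*, *hi*).
*li* — final sound /i/ (a vowel) → -on → *lion*.
*osik*: final sound = /k/, a voiceless consonant → -o → *osiko*.

lion, osiko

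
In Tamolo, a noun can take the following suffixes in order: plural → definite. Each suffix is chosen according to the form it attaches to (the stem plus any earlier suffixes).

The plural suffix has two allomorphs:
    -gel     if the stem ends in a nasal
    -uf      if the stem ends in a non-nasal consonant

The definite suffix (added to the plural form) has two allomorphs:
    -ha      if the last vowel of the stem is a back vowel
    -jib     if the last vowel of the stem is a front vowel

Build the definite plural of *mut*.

mutufha

Since the final consonant of *mut* is /t/ (non-nasal), it takes -uf, giving *mutuf*.
Since the last vowel of the plural form *mutuf* is /u/ (a back vowel), it takes -ha, giving *mutufha*.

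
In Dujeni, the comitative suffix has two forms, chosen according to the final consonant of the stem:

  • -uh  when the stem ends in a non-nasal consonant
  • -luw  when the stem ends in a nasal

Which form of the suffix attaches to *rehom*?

-luw

The final consonant of *rehom* is /m/, which is a nasal, so the suffix is -luw.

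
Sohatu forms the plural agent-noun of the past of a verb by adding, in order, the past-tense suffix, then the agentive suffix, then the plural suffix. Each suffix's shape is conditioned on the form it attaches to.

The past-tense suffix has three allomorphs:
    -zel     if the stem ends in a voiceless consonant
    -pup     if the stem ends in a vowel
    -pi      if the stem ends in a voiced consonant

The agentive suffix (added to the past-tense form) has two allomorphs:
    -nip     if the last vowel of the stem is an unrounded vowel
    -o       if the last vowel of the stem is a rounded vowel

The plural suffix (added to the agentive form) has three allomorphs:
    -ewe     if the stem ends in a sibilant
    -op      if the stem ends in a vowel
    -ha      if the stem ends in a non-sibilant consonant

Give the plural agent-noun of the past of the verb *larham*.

*larham* — final sound /m/ (a voiced consonant) → -pi → *larhampi*.
Since the last vowel of the past-tense form *larhampi* is /i/ (an unrounded vowel), it takes -nip, giving *larhampinip*.
The final sound of the agentive form *larhampinip* is /p/, which is a non-sibilant consonant, so the plural suffix is -ha, giving *larhampinipha*.

larhampinipha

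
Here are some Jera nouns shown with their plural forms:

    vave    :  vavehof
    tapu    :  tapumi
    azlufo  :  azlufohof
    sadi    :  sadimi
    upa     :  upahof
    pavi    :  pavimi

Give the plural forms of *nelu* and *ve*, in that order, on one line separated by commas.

nelumi, vehof

Looking at the last vowel of each stem: -mi when the last vowel of the stem is a high vowel (*tapu*, *sadi*, *pavi*); -hof when the last vowel of the stem is a non-high vowel (*vave*, *azlufo*, *upa*).
*nelu*: last vowel = /u/, a high vowel → -mi → *nelumi*.
*ve*: last vowel = /e/, a non-high vowel → -hof → *vehof*.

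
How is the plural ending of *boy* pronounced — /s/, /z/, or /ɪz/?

/z/

The stem *boy* ends in a voiced non-sibilant sound.
The plural suffix surfaces as /ɪz/ after sibilants, /s/ after other voiceless consonants, and /z/ after other voiced sounds.
So the plural -s on *boy* is pronounced /z/.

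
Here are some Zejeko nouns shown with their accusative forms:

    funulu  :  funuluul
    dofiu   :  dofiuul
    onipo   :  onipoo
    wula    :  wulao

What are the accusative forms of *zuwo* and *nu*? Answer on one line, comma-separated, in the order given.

zuwoo, nuul

Looking at the last vowel of each stem: -ul when the last vowel of the stem is a high vowel (*funulu*, *dofiu*); -o when the last vowel of the stem is a non-high vowel (*onipo*, *wula*).
Since the last vowel of *zuwo* is /o/ (a non-high vowel), it takes -o, giving *zuwoo*.
The last vowel of *nu* is /u/, which is a high vowel, so the suffix is -ul, giving *nuul*.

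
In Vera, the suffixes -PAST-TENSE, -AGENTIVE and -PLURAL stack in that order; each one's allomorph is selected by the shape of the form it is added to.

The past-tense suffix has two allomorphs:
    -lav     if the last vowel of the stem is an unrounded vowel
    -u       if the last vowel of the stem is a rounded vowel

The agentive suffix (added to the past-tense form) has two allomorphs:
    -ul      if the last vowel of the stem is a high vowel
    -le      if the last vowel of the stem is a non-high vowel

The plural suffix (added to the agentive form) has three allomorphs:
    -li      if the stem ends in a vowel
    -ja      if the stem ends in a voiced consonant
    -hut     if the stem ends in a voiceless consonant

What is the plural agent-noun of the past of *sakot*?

sakotuulja

*sakot*: last vowel = /o/, a rounded vowel → -u → *sakotu*.
The past-tense form *sakotu* — last vowel /u/ (a high vowel) → -ul → *sakotuul*.
The agentive form *sakotuul*: final sound = /l/, a voiced consonant → -ja → *sakotuulja*.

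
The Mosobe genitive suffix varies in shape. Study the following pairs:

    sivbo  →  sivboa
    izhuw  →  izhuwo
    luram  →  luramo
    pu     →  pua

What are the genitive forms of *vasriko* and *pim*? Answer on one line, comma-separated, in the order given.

vasrikoa, pimo

Looking at the final sound of each stem: -o when the stem ends in a consonant (*izhuw*, *luram*); -a when the stem ends in a vowel (*sivbo*, *pu*).
The final sound of *vasriko* is /o/, which is a vowel, so the suffix is -a, giving *vasrikoa*.
*pim*: final sound = /m/, a consonant → -o → *pimo*.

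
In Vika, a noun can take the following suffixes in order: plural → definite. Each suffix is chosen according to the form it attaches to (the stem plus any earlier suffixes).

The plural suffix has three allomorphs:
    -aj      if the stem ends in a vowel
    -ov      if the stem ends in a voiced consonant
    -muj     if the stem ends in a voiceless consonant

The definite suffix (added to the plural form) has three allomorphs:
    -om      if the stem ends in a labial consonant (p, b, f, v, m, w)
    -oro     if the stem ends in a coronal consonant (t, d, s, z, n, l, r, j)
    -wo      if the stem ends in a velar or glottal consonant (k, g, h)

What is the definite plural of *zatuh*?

The final sound of *zatuh* is /h/, which is a voiceless consonant, so the plural suffix is -muj, giving *zatuhmuj*.
The final consonant of the plural form *zatuhmuj* is /j/, which is coronal, so the definite suffix is -oro, giving *zatuhmujoro*.

zatuhmujoro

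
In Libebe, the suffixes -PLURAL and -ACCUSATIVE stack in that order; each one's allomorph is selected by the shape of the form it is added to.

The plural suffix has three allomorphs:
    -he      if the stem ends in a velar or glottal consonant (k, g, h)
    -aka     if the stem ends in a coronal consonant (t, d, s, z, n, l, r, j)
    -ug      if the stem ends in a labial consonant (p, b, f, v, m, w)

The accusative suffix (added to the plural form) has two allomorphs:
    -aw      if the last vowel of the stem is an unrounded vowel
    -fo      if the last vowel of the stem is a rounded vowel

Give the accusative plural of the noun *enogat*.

enogatakaaw

The final consonant of *enogat* is /t/, which is coronal, so the plural suffix is -aka, giving *enogataka*.
The plural form *enogataka* — last vowel /a/ (an unrounded vowel) → -aw → *enogatakaaw*.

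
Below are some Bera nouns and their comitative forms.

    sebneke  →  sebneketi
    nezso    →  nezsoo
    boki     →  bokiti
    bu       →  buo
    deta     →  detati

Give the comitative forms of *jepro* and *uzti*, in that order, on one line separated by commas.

jeproo, uztiti

Looking at the last vowel of each stem: -o when the last vowel of the stem is a rounded vowel (*nezso*, *bu*); -ti when the last vowel of the stem is an unrounded vowel (*sebneke*, *boki*, *deta*).
*jepro* — last vowel /o/ (a rounded vowel) → -o → *jeproo*.
*uzti*: last vowel = /i/, an unrounded vowel → -ti → *uztiti*.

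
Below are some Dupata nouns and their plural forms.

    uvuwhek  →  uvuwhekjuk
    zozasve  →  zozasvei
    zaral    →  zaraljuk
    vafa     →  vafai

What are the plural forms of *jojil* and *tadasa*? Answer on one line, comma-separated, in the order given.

jojiljuk, tadasai

Looking at the final sound of each stem: -juk when the stem ends in a consonant (*uvuwhek*, *zaral*); -i when the stem ends in a vowel (*zozasve*, *vafa*).
The final sound of *jojil* is /l/, which is a consonant, so the suffix is -juk, giving *jojiljuk*.
*tadasa*: final sound = /a/, a vowel → -i → *tadasai*.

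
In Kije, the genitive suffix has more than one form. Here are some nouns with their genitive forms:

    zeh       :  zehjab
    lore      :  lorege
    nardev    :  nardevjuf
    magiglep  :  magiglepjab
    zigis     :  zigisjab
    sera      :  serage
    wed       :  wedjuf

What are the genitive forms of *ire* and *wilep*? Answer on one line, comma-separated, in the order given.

irege, wilepjab

The pattern is voicing of the final sound: -jab when the stem ends in a voiceless consonant (*zeh*, *magiglep*, *zigis*); -juf when the stem ends in a voiced consonant (*nardev*, *wed*); -ge when the stem ends in a vowel (*lore*, *sera*).
The final sound of *ire* is /e/, which is a vowel, so the suffix is -ge, giving *irege*.
Since the final sound of *wilep* is /p/ (a voiceless consonant), it takes -jab, giving *wilepjab*.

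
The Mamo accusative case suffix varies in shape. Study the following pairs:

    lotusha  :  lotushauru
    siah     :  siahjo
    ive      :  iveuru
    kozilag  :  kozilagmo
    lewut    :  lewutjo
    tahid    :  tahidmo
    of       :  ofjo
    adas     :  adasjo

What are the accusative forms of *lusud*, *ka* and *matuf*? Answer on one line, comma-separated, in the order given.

lusudmo, kauru, matufjo

The alternation tracks the final sound of the stem — -jo when the stem ends in a voiceless consonant (*siah*, *lewut*, *of*, *adas*); -mo when the stem ends in a voiced consonant (*kozilag*, *tahid*); -uru when the stem ends in a vowel (*lotusha*, *ive*).
*lusud* — final sound /d/ (a voiced consonant) → -mo → *lusudmo*.
The final sound of *ka* is /a/, which is a vowel, so the suffix is -uru, giving *kauru*.
The final sound of *matuf* is /f/, which is a voiceless consonant, so the suffix is -jo, giving *matufjo*.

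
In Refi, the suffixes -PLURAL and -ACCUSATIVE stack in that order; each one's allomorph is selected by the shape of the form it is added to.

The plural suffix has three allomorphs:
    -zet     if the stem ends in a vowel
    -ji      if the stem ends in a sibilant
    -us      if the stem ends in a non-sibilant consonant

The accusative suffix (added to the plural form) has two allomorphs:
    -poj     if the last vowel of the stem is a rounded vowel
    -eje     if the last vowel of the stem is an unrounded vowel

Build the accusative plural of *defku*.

defkuzeteje

*defku*: final sound = /u/, a vowel → -zet → *defkuzet*.
The last vowel of the plural form *defkuzet* is /e/, which is an unrounded vowel, so the accusative suffix is -eje, giving *defkuzeteje*.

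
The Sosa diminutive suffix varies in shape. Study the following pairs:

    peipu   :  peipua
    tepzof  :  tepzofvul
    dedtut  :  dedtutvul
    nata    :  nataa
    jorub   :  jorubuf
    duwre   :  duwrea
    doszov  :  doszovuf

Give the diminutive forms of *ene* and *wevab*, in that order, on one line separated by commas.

enea, wevabuf

Looking at the final sound of each stem: -vul when the stem ends in a voiceless consonant (*tepzof*, *dedtut*); -uf when the stem ends in a voiced consonant (*jorub*, *doszov*); -a when the stem ends in a vowel (*peipu*, *nata*, *duwre*).
Since the final sound of *ene* is /e/ (a vowel), it takes -a, giving *enea*.
*wevab* — final sound /b/ (a voiced consonant) → -uf → *wevabuf*.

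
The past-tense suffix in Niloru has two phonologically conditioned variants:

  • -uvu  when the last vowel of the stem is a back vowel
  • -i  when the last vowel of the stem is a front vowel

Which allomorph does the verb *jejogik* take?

-i

*jejogik* — last vowel /i/ (a front vowel) → -i.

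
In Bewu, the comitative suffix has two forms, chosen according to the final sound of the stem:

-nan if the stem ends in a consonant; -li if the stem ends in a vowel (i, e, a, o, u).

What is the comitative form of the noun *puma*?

Since the final sound of *puma* is /a/ (a vowel), it takes -li, giving *pumali*.

pumali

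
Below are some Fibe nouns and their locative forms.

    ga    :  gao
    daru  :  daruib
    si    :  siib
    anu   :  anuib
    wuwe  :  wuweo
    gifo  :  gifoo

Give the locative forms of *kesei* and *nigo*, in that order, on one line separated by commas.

keseiib, nigoo

The pattern is height harmony: -ib when the last vowel of the stem is a high vowel (*daru*, *si*, *anu*); -o when the last vowel of the stem is a non-high vowel (*ga*, *wuwe*, *gifo*).
*kesei*: last vowel = /i/, a high vowel → -ib → *keseiib*.
*nigo* — last vowel /o/ (a non-high vowel) → -o → *nigoo*.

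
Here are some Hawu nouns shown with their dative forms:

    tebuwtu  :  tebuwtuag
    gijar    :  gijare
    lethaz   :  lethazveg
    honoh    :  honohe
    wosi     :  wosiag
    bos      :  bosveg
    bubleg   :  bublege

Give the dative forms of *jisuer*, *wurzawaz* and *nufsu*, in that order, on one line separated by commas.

The pattern is sibilance of the final sound: -veg when the stem ends in a sibilant (*lethaz*, *bos*); -e when the stem ends in a non-sibilant consonant (*gijar*, *honoh*, *bubleg*); -ag when the stem ends in a vowel (*tebuwtu*, *wosi*).
The final sound of *jisuer* is /r/, which is a non-sibilant consonant, so the suffix is -e, giving *jisuere*.
*wurzawaz*: final sound = /z/, a sibilant → -veg → *wurzawazveg*.
*nufsu* — final sound /u/ (a vowel) → -ag → *nufsuag*.

jisuere, wurzawazveg, nufsuag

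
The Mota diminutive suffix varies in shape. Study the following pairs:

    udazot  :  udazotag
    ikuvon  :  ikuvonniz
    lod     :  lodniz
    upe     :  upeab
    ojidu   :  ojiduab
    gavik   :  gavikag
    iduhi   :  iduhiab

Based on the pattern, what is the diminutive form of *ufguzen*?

The alternation tracks the final sound of the stem — -ag when the stem ends in a voiceless consonant (*udazot*, *gavik*); -niz when the stem ends in a voiced consonant (*ikuvon*, *lod*); -ab when the stem ends in a vowel (*upe*, *ojidu*, *iduhi*).
*ufguzen*: final sound = /n/, a voiced consonant → -niz → *ufguzenniz*.

ufguzenniz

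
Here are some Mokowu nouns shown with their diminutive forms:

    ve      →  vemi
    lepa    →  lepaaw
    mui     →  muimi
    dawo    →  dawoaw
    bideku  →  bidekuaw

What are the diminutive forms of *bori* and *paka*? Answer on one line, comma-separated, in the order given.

The suffix is conditioned by the last vowel: -mi when the last vowel of the stem is a front vowel (*ve*, *mui*); -aw when the last vowel of the stem is a back vowel (*lepa*, *dawo*, *bideku*).
*bori* — last vowel /i/ (a front vowel) → -mi → *borimi*.
*paka* — last vowel /a/ (a back vowel) → -aw → *pakaaw*.

borimi, pakaaw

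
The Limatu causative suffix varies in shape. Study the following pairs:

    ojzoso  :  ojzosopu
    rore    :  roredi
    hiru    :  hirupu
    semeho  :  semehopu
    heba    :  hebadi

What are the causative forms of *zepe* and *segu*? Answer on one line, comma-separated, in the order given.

Looking at the last vowel of each stem: -pu when the last vowel of the stem is a rounded vowel (*ojzoso*, *hiru*, *semeho*); -di when the last vowel of the stem is an unrounded vowel (*rore*, *heba*).
*zepe* — last vowel /e/ (an unrounded vowel) → -di → *zepedi*.
*segu* — last vowel /u/ (a rounded vowel) → -pu → *segupu*.

zepedi, segupu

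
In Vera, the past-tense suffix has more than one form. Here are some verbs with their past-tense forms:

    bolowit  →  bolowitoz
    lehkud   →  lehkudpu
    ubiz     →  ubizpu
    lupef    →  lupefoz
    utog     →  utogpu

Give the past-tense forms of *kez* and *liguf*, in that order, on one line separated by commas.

kezpu, ligufoz

Looking at the final consonant of each stem: -oz when the stem ends in a voiceless consonant (*bolowit*, *lupef*); -pu when the stem ends in a voiced consonant (*lehkud*, *ubiz*, *utog*).
The final consonant of *kez* is /z/, which is voiced, so the suffix is -pu, giving *kezpu*.
Since the final consonant of *liguf* is /f/ (voiceless), it takes -oz, giving *ligufoz*.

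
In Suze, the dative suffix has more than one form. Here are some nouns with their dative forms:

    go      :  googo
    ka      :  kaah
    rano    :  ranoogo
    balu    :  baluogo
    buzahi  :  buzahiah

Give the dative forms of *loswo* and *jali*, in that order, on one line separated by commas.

The suffix is conditioned by the last vowel: -ogo when the last vowel of the stem is a rounded vowel (*go*, *rano*, *balu*); -ah when the last vowel of the stem is an unrounded vowel (*ka*, *buzahi*).
*loswo*: last vowel = /o/, a rounded vowel → -ogo → *loswoogo*.
*jali*: last vowel = /i/, an unrounded vowel → -ah → *jaliah*.

loswoogo, jaliah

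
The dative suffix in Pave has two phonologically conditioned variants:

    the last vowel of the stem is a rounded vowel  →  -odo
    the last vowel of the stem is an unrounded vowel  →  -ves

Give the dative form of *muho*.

The last vowel of *muho* is /o/, which is a rounded vowel, so the suffix is -odo, giving *muhoodo*.

muhoodo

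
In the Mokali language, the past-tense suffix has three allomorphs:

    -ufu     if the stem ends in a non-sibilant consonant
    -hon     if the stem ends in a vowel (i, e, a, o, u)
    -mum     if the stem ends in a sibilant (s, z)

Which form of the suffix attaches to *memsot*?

Since the final sound of *memsot* is /t/ (a non-sibilant consonant), it takes -ufu.

-ufu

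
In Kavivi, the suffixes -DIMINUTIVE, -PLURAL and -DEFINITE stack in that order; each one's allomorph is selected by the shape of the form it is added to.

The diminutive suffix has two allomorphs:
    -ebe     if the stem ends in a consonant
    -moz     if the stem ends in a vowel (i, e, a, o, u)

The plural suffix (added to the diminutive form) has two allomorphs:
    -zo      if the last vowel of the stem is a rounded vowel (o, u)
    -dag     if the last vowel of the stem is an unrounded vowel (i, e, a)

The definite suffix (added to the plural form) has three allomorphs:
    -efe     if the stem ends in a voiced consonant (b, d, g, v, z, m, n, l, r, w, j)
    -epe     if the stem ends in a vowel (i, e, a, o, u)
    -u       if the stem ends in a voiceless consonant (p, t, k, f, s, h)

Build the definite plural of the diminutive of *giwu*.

giwumozzoepe

Since the final sound of *giwu* is /u/ (a vowel), it takes -moz, giving *giwumoz*.
The last vowel of the diminutive form *giwumoz* is /o/, which is a rounded vowel, so the plural suffix is -zo, giving *giwumozzo*.
Since the final sound of the plural form *giwumozzo* is /o/ (a vowel), it takes -epe, giving *giwumozzoepe*.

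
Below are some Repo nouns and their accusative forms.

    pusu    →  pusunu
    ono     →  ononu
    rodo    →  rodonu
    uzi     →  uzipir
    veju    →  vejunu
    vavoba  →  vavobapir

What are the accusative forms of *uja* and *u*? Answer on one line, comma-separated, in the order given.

Looking at the last vowel of each stem: -nu when the last vowel of the stem is a rounded vowel (*pusu*, *ono*, *rodo*, *veju*); -pir when the last vowel of the stem is an unrounded vowel (*uzi*, *vavoba*).
*uja*: last vowel = /a/, an unrounded vowel → -pir → *ujapir*.
Since the last vowel of *u* is /u/ (a rounded vowel), it takes -nu, giving *unu*.

ujapir, unu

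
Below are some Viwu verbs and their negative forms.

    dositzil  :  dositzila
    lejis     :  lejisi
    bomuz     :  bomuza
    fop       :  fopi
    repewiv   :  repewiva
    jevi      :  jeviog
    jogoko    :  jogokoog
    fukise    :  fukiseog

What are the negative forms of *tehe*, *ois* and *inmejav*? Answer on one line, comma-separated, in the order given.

The pattern is voicing of the final sound: -i when the stem ends in a voiceless consonant (*lejis*, *fop*); -a when the stem ends in a voiced consonant (*dositzil*, *bomuz*, *repewiv*); -og when the stem ends in a vowel (*jevi*, *jogoko*, *fukise*).
*tehe*: final sound = /e/, a vowel → -og → *teheog*.
Since the final sound of *ois* is /s/ (a voiceless consonant), it takes -i, giving *oisi*.
*inmejav* — final sound /v/ (a voiced consonant) → -a → *inmejava*.

teheog, oisi, inmejava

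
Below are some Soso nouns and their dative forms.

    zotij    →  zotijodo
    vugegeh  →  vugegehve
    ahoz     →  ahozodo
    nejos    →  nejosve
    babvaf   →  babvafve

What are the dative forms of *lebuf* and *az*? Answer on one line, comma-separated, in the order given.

lebufve, azodo

The pattern is voicing of the final consonant: -ve when the stem ends in a voiceless consonant (*vugegeh*, *nejos*, *babvaf*); -odo when the stem ends in a voiced consonant (*zotij*, *ahoz*).
Since the final consonant of *lebuf* is /f/ (voiceless), it takes -ve, giving *lebufve*.
*az*: final consonant = /z/, voiced → -odo → *azodo*.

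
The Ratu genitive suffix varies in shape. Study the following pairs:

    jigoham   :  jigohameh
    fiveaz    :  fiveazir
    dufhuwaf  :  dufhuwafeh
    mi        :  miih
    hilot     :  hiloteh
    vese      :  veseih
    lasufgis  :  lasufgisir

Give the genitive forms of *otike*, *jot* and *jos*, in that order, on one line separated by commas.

otikeih, joteh, josir

The pattern is sibilance of the final sound: -ir when the stem ends in a sibilant (*fiveaz*, *lasufgis*); -eh when the stem ends in a non-sibilant consonant (*jigoham*, *dufhuwaf*, *hilot*); -ih when the stem ends in a vowel (*mi*, *vese*).
Since the final sound of *otike* is /e/ (a vowel), it takes -ih, giving *otikeih*.
Since the final sound of *jot* is /t/ (a non-sibilant consonant), it takes -eh, giving *joteh*.
*jos* — final sound /s/ (a sibilant) → -ir → *josir*.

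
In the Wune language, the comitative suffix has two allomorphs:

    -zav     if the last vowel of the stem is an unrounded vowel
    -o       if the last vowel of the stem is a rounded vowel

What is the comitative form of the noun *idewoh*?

idewoho

*idewoh*: last vowel = /o/, a rounded vowel → -o → *idewoho*.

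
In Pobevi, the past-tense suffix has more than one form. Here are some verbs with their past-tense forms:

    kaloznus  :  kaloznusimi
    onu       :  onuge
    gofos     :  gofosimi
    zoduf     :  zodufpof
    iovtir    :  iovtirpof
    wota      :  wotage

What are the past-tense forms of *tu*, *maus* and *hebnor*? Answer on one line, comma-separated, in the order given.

tuge, mausimi, hebnorpof

The pattern is sibilance of the final sound: -imi when the stem ends in a sibilant (*kaloznus*, *gofos*); -pof when the stem ends in a non-sibilant consonant (*zoduf*, *iovtir*); -ge when the stem ends in a vowel (*onu*, *wota*).
Since the final sound of *tu* is /u/ (a vowel), it takes -ge, giving *tuge*.
*maus* — final sound /s/ (a sibilant) → -imi → *mausimi*.
*hebnor* — final sound /r/ (a non-sibilant consonant) → -pof → *hebnorpof*.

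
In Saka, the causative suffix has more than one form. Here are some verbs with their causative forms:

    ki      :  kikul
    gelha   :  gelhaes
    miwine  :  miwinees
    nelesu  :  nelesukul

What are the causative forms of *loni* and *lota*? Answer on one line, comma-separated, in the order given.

lonikul, lotaes

The alternation tracks the last vowel of the stem — -kul when the last vowel of the stem is a high vowel (*ki*, *nelesu*); -es when the last vowel of the stem is a non-high vowel (*gelha*, *miwine*).
The last vowel of *loni* is /i/, which is a high vowel, so the suffix is -kul, giving *lonikul*.
*lota*: last vowel = /a/, a non-high vowel → -es → *lotaes*.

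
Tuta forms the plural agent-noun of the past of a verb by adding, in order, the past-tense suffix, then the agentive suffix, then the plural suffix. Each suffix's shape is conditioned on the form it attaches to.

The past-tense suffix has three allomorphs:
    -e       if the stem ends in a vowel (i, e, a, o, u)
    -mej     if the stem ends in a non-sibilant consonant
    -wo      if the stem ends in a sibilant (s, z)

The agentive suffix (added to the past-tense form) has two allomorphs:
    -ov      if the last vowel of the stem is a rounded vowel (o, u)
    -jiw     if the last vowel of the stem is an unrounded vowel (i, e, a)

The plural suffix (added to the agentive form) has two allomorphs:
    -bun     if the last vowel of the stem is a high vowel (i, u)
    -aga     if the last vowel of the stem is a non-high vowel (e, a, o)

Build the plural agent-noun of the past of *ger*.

*ger*: final sound = /r/, a non-sibilant consonant → -mej → *germej*.
The last vowel of the past-tense form *germej* is /e/, which is an unrounded vowel, so the agentive suffix is -jiw, giving *germejjiw*.
Since the last vowel of the agentive form *germejjiw* is /i/ (a high vowel), it takes -bun, giving *germejjiwbun*.

germejjiwbun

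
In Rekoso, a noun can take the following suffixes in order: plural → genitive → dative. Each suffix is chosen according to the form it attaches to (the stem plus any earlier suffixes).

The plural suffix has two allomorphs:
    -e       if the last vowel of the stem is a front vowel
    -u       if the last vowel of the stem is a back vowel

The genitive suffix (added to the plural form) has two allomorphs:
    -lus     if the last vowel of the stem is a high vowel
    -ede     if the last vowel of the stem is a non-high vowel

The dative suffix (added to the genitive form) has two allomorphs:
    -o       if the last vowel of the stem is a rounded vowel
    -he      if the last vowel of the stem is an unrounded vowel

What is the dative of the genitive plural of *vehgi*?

vehgieedehe

*vehgi*: last vowel = /i/, a front vowel → -e → *vehgie*.
The plural form *vehgie*: last vowel = /e/, a non-high vowel → -ede → *vehgieede*.
The last vowel of the genitive form *vehgieede* is /e/, which is an unrounded vowel, so the dative suffix is -he, giving *vehgieedehe*.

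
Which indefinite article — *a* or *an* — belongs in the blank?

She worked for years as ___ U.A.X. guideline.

a

The indefinite article is chosen by the initial *sound* of the following word, not its spelling.
The initialism *U.A.X.* is read letter by letter; the first letter, U, is pronounced /juː/, which begins with a consonant sound.
So the article is *a*: She worked for years as a U.A.X. guideline.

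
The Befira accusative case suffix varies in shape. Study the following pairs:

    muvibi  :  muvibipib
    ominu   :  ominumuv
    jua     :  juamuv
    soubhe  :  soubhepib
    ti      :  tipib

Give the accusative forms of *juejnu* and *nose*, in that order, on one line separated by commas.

juejnumuv, nosepib

The alternation tracks the last vowel of the stem — -pib when the last vowel of the stem is a front vowel (*muvibi*, *soubhe*, *ti*); -muv when the last vowel of the stem is a back vowel (*ominu*, *jua*).
Since the last vowel of *juejnu* is /u/ (a back vowel), it takes -muv, giving *juejnumuv*.
*nose*: last vowel = /e/, a front vowel → -pib → *nosepib*.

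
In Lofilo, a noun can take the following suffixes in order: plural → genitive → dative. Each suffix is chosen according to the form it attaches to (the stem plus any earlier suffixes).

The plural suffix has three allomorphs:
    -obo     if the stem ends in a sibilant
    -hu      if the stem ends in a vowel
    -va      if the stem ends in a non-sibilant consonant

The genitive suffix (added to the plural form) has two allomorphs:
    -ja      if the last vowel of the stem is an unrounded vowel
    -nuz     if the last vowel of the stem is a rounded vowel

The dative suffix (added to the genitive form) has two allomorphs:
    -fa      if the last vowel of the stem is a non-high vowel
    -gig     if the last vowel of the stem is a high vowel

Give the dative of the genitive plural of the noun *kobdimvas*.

*kobdimvas*: final sound = /s/, a sibilant → -obo → *kobdimvasobo*.
The last vowel of the plural form *kobdimvasobo* is /o/, which is a rounded vowel, so the genitive suffix is -nuz, giving *kobdimvasobonuz*.
The last vowel of the genitive form *kobdimvasobonuz* is /u/, which is a high vowel, so the dative suffix is -gig, giving *kobdimvasobonuzgig*.

kobdimvasobonuzgig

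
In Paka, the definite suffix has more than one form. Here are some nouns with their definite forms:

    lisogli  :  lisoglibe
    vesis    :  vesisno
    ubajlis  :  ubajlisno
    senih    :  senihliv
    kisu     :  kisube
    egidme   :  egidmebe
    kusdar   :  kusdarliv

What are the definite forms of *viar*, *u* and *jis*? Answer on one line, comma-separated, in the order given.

viarliv, ube, jisno

Looking at the final sound of each stem: -no when the stem ends in a sibilant (*vesis*, *ubajlis*); -liv when the stem ends in a non-sibilant consonant (*senih*, *kusdar*); -be when the stem ends in a vowel (*lisogli*, *kisu*, *egidme*).
The final sound of *viar* is /r/, which is a non-sibilant consonant, so the suffix is -liv, giving *viarliv*.
*u*: final sound = /u/, a vowel → -be → *ube*.
Since the final sound of *jis* is /s/ (a sibilant), it takes -no, giving *jisno*.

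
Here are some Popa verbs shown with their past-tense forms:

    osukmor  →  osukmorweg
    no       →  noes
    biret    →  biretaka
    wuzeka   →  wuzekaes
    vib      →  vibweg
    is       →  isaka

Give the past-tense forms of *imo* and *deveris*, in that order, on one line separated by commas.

The alternation tracks the final sound of the stem — -aka when the stem ends in a voiceless consonant (*biret*, *is*); -weg when the stem ends in a voiced consonant (*osukmor*, *vib*); -es when the stem ends in a vowel (*no*, *wuzeka*).
Since the final sound of *imo* is /o/ (a vowel), it takes -es, giving *imoes*.
Since the final sound of *deveris* is /s/ (a voiceless consonant), it takes -aka, giving *deverisaka*.

imoes, deverisaka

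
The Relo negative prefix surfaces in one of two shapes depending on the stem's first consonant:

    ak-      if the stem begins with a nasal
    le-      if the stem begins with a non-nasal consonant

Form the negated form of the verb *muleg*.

Since the first consonant of *muleg* is /m/ (a nasal), it takes ak-, giving *akmuleg*.

akmuleg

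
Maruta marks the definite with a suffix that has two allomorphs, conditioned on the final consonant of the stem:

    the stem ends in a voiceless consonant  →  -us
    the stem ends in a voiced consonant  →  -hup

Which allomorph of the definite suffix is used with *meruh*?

-us

Since the final consonant of *meruh* is /h/ (voiceless), it takes -us.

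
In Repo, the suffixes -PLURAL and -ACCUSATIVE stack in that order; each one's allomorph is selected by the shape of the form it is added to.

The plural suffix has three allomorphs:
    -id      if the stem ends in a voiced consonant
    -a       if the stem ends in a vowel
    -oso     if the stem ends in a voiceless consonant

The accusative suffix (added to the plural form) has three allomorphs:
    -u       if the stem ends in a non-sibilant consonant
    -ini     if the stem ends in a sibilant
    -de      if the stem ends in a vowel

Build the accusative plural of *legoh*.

legohosode

*legoh* — final sound /h/ (a voiceless consonant) → -oso → *legohoso*.
The final sound of the plural form *legohoso* is /o/, which is a vowel, so the accusative suffix is -de, giving *legohosode*.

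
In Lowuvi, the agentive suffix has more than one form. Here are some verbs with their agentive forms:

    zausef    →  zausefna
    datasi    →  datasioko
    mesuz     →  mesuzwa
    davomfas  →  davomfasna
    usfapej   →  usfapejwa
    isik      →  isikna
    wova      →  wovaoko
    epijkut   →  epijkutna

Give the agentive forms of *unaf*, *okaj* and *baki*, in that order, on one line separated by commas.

unafna, okajwa, bakioko

The suffix is conditioned by the final sound: -na when the stem ends in a voiceless consonant (*zausef*, *davomfas*, *isik*, *epijkut*); -wa when the stem ends in a voiced consonant (*mesuz*, *usfapej*); -oko when the stem ends in a vowel (*datasi*, *wova*).
*unaf* — final sound /f/ (a voiceless consonant) → -na → *unafna*.
*okaj* — final sound /j/ (a voiced consonant) → -wa → *okajwa*.
*baki*: final sound = /i/, a vowel → -oko → *bakioko*.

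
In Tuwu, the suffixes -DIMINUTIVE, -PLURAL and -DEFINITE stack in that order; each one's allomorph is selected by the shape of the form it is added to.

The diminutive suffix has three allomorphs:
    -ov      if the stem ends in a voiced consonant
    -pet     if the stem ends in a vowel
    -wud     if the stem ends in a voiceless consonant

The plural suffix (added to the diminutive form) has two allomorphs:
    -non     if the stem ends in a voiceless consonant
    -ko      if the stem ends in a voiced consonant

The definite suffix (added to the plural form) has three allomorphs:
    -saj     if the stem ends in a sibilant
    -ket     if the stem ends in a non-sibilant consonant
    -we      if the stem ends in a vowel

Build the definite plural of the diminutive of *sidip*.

sidipwudkowe

*sidip* — final sound /p/ (a voiceless consonant) → -wud → *sidipwud*.
Since the final consonant of the diminutive form *sidipwud* is /d/ (voiced), it takes -ko, giving *sidipwudko*.
The plural form *sidipwudko* — final sound /o/ (a vowel) → -we → *sidipwudkowe*.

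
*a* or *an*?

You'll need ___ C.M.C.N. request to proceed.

a

The indefinite article is chosen by the initial *sound* of the following word, not its spelling.
The initialism *C.M.C.N.* is read letter by letter; the first letter, C, is pronounced /siː/, which begins with a consonant sound.
So the article is *a*: You'll need a C.M.C.N. request to proceed.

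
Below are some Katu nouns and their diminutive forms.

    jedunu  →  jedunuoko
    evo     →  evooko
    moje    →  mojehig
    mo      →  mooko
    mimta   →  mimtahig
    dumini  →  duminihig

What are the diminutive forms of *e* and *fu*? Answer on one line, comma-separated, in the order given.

Looking at the last vowel of each stem: -oko when the last vowel of the stem is a rounded vowel (*jedunu*, *evo*, *mo*); -hig when the last vowel of the stem is an unrounded vowel (*moje*, *mimta*, *dumini*).
The last vowel of *e* is /e/, which is an unrounded vowel, so the suffix is -hig, giving *ehig*.
*fu* — last vowel /u/ (a rounded vowel) → -oko → *fuoko*.

ehig, fuoko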